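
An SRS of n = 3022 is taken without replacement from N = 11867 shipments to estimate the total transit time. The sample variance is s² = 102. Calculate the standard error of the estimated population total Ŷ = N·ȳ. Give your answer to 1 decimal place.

1882.2

Var(Ŷ) = N²·Var(ȳ) = N²·(1 − n/N)·s²/n.
f = 3022/11867 = 0.25465577; Var(ȳ) = 0.74534423·102/3022 = 0.025157218.
Var(Ŷ) = 11867² · 0.025157218 = 3.5427826 × 10^6.
SE(Ŷ) = √(3.5427826 × 10^6) = 1882.2.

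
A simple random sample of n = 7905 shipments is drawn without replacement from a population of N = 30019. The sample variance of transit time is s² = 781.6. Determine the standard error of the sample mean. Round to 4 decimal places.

Under SRS without replacement, Var(ȳ) = (1 − f)·s²/n with f = n/N = 7905/30019 = 0.26333322.
Var(ȳ) = (1 − 0.26333322)·781.6/7905 = 0.73666678·0.09887413 = 0.072837287.
SE(ȳ) = √(0.072837287) = 0.2699.

0.2699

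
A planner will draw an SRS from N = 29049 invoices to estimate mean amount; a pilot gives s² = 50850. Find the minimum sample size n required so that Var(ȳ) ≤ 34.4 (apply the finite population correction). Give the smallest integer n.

Without fpc, n₀ = s²/D = 50850/34.4 = 1478.1977.
With fpc, (1 − n/N)·s²/n ≤ D requires n ≥ n₀/(1 + n₀/N) = 1478.1977/(1 + 1478.1977/29049) = 1406.6199.
Rounding up, n = 1407.

1407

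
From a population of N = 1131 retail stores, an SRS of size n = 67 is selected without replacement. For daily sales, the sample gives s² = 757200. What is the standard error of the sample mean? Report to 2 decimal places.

103.11

Under SRS without replacement, Var(ȳ) = (1 − f)·s²/n with f = n/N = 67/1131 = 0.05923961.
Var(ȳ) = (1 − 0.05923961)·757200/67 = 0.94076039·11301.493 = 10631.997.
SE(ȳ) = √(10631.997) = 103.11.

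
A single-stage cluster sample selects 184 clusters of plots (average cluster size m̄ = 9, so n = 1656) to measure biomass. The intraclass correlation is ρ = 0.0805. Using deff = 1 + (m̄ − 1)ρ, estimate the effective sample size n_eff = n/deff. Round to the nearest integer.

deff = 1 + (9 − 1)·0.0805 = 1 + 0.644 = 1.644.
n_eff = 1656 / 1.644 = 1007.

1007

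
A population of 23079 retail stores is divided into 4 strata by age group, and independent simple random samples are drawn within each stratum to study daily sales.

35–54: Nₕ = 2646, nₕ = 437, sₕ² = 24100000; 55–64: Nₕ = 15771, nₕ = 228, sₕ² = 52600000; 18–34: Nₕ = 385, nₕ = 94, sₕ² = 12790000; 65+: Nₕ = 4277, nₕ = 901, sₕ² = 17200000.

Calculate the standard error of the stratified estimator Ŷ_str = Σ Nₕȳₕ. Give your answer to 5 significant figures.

7.5607 × 10^6

Var(Ŷ_str) = Σₕ Nₕ²(1 − fₕ)sₕ²/nₕ.
35–54: 2646²·(1 − 437/2646)·24100000/437 = 3.2234517 × 10^11.
55–64: 15771²·(1 − 228/15771)·52600000/228 = 5.655161 × 10^13.
18–34: 385²·(1 − 94/385)·12790000/94 = 1.5243911 × 10^10.
65+: 4277²·(1 − 901/4277)·17200000/901 = 2.7564197 × 10^11.
Sum = 5.7164841 × 10^13.
SE = √(5.7164841 × 10^13) = 7.5607 × 10^6.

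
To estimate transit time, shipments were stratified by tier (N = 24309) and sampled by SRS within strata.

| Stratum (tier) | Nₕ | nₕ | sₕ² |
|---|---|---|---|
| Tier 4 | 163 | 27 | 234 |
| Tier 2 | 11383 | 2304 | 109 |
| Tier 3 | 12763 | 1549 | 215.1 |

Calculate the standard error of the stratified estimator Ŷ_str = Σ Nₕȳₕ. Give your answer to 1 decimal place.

Var(Ŷ_str) = Σₕ Nₕ²(1 − fₕ)sₕ²/nₕ.
Tier 4: 163²·(1 − 27/163)·234/27 = 192122.67.
Tier 2: 11383²·(1 − 2304/11383)·109/2304 = 4.8892109 × 10^6.
Tier 3: 12763²·(1 − 1549/12763)·215.1/1549 = 1.9874779 × 10^7.
Sum = 2.4956113 × 10^7.
SE = √(2.4956113 × 10^7) = 4995.6.

4995.6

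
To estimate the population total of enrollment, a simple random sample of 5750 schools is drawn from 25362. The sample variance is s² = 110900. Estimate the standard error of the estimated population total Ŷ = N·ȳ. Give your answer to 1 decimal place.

Var(Ŷ) = N²·Var(ȳ) = N²·(1 − n/N)·s²/n.
f = 5750/25362 = 0.22671714; Var(ȳ) = 0.77328286·110900/5750 = 14.914273.
Var(Ŷ) = 25362² · 14.914273 = 9.5933234 × 10^9.
SE(Ŷ) = √(9.5933234 × 10^9) = 97945.5.

97945.5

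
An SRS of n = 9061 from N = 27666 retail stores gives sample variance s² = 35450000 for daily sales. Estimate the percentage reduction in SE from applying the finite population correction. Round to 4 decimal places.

f = n/N = 9061/27666 = 0.32751392.
SE_no-fpc = √(s²/n) = 62.548954; SE_fpc = √((1−f)s²/n) = 51.293426.
Ratio = √(1−f) = 0.82005249. Reduction = 100·(1 − 0.82005249) = 17.9948%.

17.9948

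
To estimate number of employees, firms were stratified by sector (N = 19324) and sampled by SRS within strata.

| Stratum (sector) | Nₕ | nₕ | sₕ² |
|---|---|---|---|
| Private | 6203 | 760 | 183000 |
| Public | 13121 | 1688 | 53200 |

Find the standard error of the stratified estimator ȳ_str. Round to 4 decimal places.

5.8679

Var(ȳ_str) = Σₕ Wₕ²(1 − fₕ)sₕ²/nₕ with Wₕ = Nₕ/N, N = 19324.
Private: Wₕ = 0.32099979; term = 0.32099979²·(1 − 0.12252136)·183000/760 = 21.77126.
Public: Wₕ = 0.67900021; term = 0.67900021²·(1 − 0.12864873)·53200/1688 = 12.661124.
Sum = 34.432384.
SE = √(34.432384) = 5.8679.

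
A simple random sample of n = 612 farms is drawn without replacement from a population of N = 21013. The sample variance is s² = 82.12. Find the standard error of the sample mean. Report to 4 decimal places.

Under SRS without replacement, Var(ȳ) = (1 − f)·s²/n with f = n/N = 612/21013 = 0.02912483.
Var(ȳ) = (1 − 0.02912483)·82.12/612 = 0.97087517·0.13418301 = 0.13027495.
SE(ȳ) = √(0.13027495) = 0.3609.

0.3609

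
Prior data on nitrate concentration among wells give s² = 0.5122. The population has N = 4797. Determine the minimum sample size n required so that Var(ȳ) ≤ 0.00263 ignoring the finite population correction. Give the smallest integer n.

Without fpc, n₀ = s²/D = 0.5122/0.00263 = 194.7529.
Rounding up, n = 195.

195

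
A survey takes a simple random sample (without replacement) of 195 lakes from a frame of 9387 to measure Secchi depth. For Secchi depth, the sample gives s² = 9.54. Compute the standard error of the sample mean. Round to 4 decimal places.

Under SRS without replacement, Var(ȳ) = (1 − f)·s²/n with f = n/N = 195/9387 = 0.02077341.
Var(ȳ) = (1 − 0.02077341)·9.54/195 = 0.97922659·0.048923077 = 0.047906778.
SE(ȳ) = √(0.047906778) = 0.2189.

0.2189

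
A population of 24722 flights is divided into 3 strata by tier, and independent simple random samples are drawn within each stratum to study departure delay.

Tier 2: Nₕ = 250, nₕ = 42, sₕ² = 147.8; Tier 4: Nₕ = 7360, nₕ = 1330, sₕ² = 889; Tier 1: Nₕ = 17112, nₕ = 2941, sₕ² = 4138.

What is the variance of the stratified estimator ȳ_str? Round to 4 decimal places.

0.6071

Var(ȳ_str) = Σₕ Wₕ²(1 − fₕ)sₕ²/nₕ with Wₕ = Nₕ/N, N = 24722.
Tier 2: Wₕ = 0.01011245; term = 0.01011245²·(1 − 0.16800000)·147.8/42 = 2.9940654 × 10^-4.
Tier 4: Wₕ = 0.29771054; term = 0.29771054²·(1 − 0.18070652)·889/1330 = 0.048537571.
Tier 1: Wₕ = 0.69217701; term = 0.69217701²·(1 − 0.17186770)·4138/2941 = 0.55825102.
Sum = 0.607088.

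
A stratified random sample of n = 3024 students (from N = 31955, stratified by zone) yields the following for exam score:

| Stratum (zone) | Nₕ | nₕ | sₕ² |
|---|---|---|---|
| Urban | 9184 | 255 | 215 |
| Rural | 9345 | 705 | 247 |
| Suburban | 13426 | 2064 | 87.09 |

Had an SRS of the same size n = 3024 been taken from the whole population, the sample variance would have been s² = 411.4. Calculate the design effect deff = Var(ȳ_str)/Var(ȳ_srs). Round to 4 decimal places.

0.8258

Var(ȳ_str) = Σ Wₕ²(1−fₕ)sₕ²/nₕ with Wₕ = Nₕ/31955:
  Urban: (9184/31955)²·(1−255/9184)·215/255 = 0.067710393
  Rural: (9345/31955)²·(1−705/9345)·247/705 = 0.027702773
  Suburban: (13426/31955)²·(1−2064/13426)·87.09/2064 = 0.0063035091
  → Var(ȳ_str) = 0.10171668.
Var(ȳ_srs) = (1 − 3024/31955)·411.4/3024 = 0.12317062.
deff = 0.10171668 / 0.12317062 = 0.8258.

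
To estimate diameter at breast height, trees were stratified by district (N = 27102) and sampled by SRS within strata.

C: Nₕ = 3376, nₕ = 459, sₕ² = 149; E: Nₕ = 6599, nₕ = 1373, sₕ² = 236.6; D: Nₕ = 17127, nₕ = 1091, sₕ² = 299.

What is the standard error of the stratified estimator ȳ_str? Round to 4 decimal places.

Var(ȳ_str) = Σₕ Wₕ²(1 − fₕ)sₕ²/nₕ with Wₕ = Nₕ/N, N = 27102.
C: Wₕ = 0.12456645; term = 0.12456645²·(1 − 0.13595972)·149/459 = 0.0043522093.
E: Wₕ = 0.24348757; term = 0.24348757²·(1 − 0.20806183)·236.6/1373 = 0.0080907551.
D: Wₕ = 0.63194598; term = 0.63194598²·(1 − 0.06370059)·299/1091 = 0.10247575.
Sum = 0.11491871.
SE = √(0.11491871) = 0.3390.

0.3390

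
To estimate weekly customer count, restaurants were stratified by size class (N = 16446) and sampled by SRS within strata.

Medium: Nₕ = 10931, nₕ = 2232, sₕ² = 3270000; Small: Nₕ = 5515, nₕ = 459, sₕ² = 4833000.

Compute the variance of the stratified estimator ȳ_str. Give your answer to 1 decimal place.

Var(ȳ_str) = Σₕ Wₕ²(1 − fₕ)sₕ²/nₕ with Wₕ = Nₕ/N, N = 16446.
Medium: Wₕ = 0.66466010; term = 0.66466010²·(1 − 0.20418992)·3270000/2232 = 515.06521.
Small: Wₕ = 0.33533990; term = 0.33533990²·(1 − 0.08322756)·4833000/459 = 1085.5157.
Sum = 1600.5809.

1600.6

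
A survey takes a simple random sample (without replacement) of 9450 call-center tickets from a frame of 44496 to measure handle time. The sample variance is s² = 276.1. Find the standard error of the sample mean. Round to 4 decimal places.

Under SRS without replacement, Var(ȳ) = (1 − f)·s²/n with f = n/N = 9450/44496 = 0.21237864.
Var(ȳ) = (1 − 0.21237864)·276.1/9450 = 0.78762136·0.029216931 = 0.023011879.
SE(ȳ) = √(0.023011879) = 0.1517.

0.1517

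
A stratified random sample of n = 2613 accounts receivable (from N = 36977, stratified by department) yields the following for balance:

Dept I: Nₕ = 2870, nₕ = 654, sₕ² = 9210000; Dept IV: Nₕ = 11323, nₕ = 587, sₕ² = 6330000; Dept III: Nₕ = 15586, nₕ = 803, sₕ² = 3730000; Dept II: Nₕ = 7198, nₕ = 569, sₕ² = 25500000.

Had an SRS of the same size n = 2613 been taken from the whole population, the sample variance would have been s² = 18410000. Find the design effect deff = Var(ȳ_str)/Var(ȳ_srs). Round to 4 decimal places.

0.5148

Var(ȳ_str) = Σ Wₕ²(1−fₕ)sₕ²/nₕ with Wₕ = Nₕ/36977:
  Dept I: (2870/36977)²·(1−654/2870)·9210000/654 = 65.504357
  Dept IV: (11323/36977)²·(1−587/11323)·6330000/587 = 958.75198
  Dept III: (15586/36977)²·(1−803/15586)·3730000/803 = 782.75741
  Dept II: (7198/36977)²·(1−569/7198)·25500000/569 = 1563.9556
  → Var(ȳ_str) = 3370.9693.
Var(ȳ_srs) = (1 − 2613/36977)·18410000/2613 = 6547.6645.
deff = 3370.9693 / 6547.6645 = 0.5148.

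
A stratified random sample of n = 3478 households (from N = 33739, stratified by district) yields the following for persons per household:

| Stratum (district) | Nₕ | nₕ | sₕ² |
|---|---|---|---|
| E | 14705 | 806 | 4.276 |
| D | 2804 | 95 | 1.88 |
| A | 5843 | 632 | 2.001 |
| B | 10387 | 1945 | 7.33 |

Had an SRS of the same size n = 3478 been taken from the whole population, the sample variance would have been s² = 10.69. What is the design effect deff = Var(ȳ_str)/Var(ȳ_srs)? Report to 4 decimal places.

0.5295

Var(ȳ_str) = Σ Wₕ²(1−fₕ)sₕ²/nₕ with Wₕ = Nₕ/33739:
  E: (14705/33739)²·(1−806/14705)·4.276/806 = 9.525479 × 10^-4
  D: (2804/33739)²·(1−95/2804)·1.88/95 = 1.3205561 × 10^-4
  A: (5843/33739)²·(1−632/5843)·2.001/632 = 8.4688133 × 10^-5
  B: (10387/33739)²·(1−1945/10387)·7.33/1945 = 2.9030561 × 10^-4
  → Var(ȳ_str) = 0.0014595973.
Var(ȳ_srs) = (1 − 3478/33739)·10.69/3478 = 0.0027567615.
deff = 0.0014595973 / 0.0027567615 = 0.5295.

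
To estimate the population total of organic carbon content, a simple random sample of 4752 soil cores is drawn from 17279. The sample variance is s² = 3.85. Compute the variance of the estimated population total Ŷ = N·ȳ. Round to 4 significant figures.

Var(Ŷ) = N²·Var(ȳ) = N²·(1 − n/N)·s²/n.
f = 4752/17279 = 0.27501592; Var(ȳ) = 0.72498408·3.85/4752 = 5.8737136 × 10^-4.
Var(Ŷ) = 17279² · (5.8737136 × 10^-4) = 175367.85.

175400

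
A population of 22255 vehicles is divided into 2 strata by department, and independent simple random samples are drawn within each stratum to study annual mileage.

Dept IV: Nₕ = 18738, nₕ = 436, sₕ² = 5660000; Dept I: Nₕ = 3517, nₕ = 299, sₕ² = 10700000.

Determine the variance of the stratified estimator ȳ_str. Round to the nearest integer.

9806

Var(ȳ_str) = Σₕ Wₕ²(1 − fₕ)sₕ²/nₕ with Wₕ = Nₕ/N, N = 22255.
Dept IV: Wₕ = 0.84196810; term = 0.84196810²·(1 − 0.02326822)·5660000/436 = 8988.6926.
Dept I: Wₕ = 0.15803190; term = 0.15803190²·(1 − 0.08501564)·10700000/299 = 817.74105.
Sum = 9806.4337.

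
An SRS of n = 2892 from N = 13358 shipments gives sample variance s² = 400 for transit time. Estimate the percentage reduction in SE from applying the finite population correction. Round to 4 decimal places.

f = n/N = 2892/13358 = 0.21649948.
SE_no-fpc = √(s²/n) = 0.371904; SE_fpc = √((1−f)s²/n) = 0.32919293.
Ratio = √(1−f) = 0.88515565. Reduction = 100·(1 − 0.88515565) = 11.4844%.

11.4844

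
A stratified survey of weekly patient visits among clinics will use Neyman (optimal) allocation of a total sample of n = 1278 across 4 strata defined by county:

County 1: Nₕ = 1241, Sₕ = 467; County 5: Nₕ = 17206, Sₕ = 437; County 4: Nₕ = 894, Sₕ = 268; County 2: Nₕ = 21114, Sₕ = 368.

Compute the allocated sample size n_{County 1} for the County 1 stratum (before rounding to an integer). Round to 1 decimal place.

Neyman allocation: nₕ = n·NₕSₕ / Σⱼ NⱼSⱼ.
Σ NⱼSⱼ = 1241·467 + 17206·437 + 894·268 + 21114·368 = 1.6108113 × 10^7.
n_{County 1} = 1278·1241·467 / (1.6108113 × 10^7) = 46.0.

46.0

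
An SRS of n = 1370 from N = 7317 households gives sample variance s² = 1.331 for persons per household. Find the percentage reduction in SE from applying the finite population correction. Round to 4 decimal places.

9.8465

f = n/N = 1370/7317 = 0.18723521.
SE_no-fpc = √(s²/n) = 0.031169422; SE_fpc = √((1−f)s²/n) = 0.028100315.
Ratio = √(1−f) = 0.90153469. Reduction = 100·(1 − 0.90153469) = 9.8465%.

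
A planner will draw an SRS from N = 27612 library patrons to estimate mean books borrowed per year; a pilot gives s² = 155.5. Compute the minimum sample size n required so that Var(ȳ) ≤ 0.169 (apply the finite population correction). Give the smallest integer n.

Without fpc, n₀ = s²/D = 155.5/0.169 = 920.1183.
With fpc, (1 − n/N)·s²/n ≤ D requires n ≥ n₀/(1 + n₀/N) = 920.1183/(1 + 920.1183/27612) = 890.4459.
Rounding up, n = 891.

891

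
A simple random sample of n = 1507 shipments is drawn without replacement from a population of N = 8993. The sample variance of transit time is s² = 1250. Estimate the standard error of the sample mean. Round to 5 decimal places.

0.83094

Under SRS without replacement, Var(ȳ) = (1 − f)·s²/n with f = n/N = 1507/8993 = 0.16757478.
Var(ȳ) = (1 − 0.16757478)·1250/1507 = 0.83242522·0.82946251 = 0.69046551.
SE(ȳ) = √(0.69046551) = 0.83094.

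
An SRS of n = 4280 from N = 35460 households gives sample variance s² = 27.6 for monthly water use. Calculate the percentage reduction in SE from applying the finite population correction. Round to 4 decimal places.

6.2290

f = n/N = 4280/35460 = 0.12069938.
SE_no-fpc = √(s²/n) = 0.080303164; SE_fpc = √((1−f)s²/n) = 0.075301104.
Ratio = √(1−f) = 0.93771031. Reduction = 100·(1 − 0.93771031) = 6.2290%.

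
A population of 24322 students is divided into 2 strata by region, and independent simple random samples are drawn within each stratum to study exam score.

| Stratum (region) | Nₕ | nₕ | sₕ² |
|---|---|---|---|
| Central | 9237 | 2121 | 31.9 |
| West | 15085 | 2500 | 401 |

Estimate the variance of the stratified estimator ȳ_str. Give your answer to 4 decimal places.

0.0531

Var(ȳ_str) = Σₕ Wₕ²(1 − fₕ)sₕ²/nₕ with Wₕ = Nₕ/N, N = 24322.
Central: Wₕ = 0.37977962; term = 0.37977962²·(1 − 0.22962001)·31.9/2121 = 0.0016711611.
West: Wₕ = 0.62022038; term = 0.62022038²·(1 − 0.16572754)·401/2500 = 0.051475945.
Sum = 0.053147106.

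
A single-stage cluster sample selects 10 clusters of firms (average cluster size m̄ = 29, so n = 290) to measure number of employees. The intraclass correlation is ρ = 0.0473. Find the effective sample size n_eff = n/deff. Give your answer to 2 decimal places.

deff = 1 + (29 − 1)·0.0473 = 1 + 1.3244 = 2.3244.
n_eff = 290 / 2.3244 = 124.76.

124.76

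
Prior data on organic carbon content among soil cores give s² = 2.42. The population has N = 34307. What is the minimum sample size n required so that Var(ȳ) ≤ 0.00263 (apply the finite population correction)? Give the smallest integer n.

Without fpc, n₀ = s²/D = 2.42/0.00263 = 920.1521.
With fpc, (1 − n/N)·s²/n ≤ D requires n ≥ n₀/(1 + n₀/N) = 920.1521/(1 + 920.1521/34307) = 896.1172.
Rounding up, n = 897.

897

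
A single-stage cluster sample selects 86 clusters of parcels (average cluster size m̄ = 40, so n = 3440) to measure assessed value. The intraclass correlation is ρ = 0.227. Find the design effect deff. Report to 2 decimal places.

deff = 1 + (40 − 1)·0.227 = 1 + 8.853 = 9.853.

9.85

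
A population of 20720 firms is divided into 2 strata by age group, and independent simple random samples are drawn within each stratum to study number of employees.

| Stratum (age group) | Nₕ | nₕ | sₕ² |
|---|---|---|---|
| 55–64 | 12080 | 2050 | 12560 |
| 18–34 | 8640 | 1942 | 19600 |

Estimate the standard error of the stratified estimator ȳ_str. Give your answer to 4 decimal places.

Var(ȳ_str) = Σₕ Wₕ²(1 − fₕ)sₕ²/nₕ with Wₕ = Nₕ/N, N = 20720.
55–64: Wₕ = 0.58301158; term = 0.58301158²·(1 − 0.16970199)·12560/2050 = 1.7291161.
18–34: Wₕ = 0.41698842; term = 0.41698842²·(1 − 0.22476852)·19600/1942 = 1.3604614.
Sum = 3.0895775.
SE = √(3.0895775) = 1.7577.

1.7577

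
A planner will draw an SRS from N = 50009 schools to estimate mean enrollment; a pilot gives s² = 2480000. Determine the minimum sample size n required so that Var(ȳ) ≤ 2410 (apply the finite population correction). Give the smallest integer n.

Without fpc, n₀ = s²/D = 2480000/2410 = 1029.0456.
With fpc, (1 − n/N)·s²/n ≤ D requires n ≥ n₀/(1 + n₀/N) = 1029.0456/(1 + 1029.0456/50009) = 1008.2976.
Rounding up, n = 1009.

1009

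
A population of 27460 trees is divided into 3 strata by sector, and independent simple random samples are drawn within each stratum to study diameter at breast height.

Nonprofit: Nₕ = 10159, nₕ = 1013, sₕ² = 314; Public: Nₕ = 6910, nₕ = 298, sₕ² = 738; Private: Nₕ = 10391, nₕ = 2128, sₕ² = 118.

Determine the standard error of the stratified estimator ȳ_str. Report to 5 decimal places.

Var(ȳ_str) = Σₕ Wₕ²(1 − fₕ)sₕ²/nₕ with Wₕ = Nₕ/N, N = 27460.
Nonprofit: Wₕ = 0.36995630; term = 0.36995630²·(1 − 0.09971454)·314/1013 = 0.038194541.
Public: Wₕ = 0.25163875; term = 0.25163875²·(1 − 0.04312590)·738/298 = 0.15005481.
Private: Wₕ = 0.37840495; term = 0.37840495²·(1 − 0.20479261)·118/2128 = 0.0063139976.
Sum = 0.19456335.
SE = √(0.19456335) = 0.44109.

0.44109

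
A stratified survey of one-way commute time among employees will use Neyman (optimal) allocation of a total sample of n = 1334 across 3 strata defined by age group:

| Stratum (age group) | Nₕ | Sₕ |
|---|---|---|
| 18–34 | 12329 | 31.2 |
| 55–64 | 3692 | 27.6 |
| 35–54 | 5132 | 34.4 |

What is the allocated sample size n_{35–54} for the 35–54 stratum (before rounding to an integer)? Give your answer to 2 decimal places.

355.16

Neyman allocation: nₕ = n·NₕSₕ / Σⱼ NⱼSⱼ.
Σ NⱼSⱼ = 12329·31.2 + 3692·27.6 + 5132·34.4 = 663104.8.
n_{35–54} = 1334·5132·34.4 / 663104.8 = 355.16.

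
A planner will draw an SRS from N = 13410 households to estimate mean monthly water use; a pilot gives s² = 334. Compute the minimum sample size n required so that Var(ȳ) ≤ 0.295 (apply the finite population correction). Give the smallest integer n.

Without fpc, n₀ = s²/D = 334/0.295 = 1132.2034.
With fpc, (1 − n/N)·s²/n ≤ D requires n ≥ n₀/(1 + n₀/N) = 1132.2034/(1 + 1132.2034/13410) = 1044.0541.
Rounding up, n = 1045.

1045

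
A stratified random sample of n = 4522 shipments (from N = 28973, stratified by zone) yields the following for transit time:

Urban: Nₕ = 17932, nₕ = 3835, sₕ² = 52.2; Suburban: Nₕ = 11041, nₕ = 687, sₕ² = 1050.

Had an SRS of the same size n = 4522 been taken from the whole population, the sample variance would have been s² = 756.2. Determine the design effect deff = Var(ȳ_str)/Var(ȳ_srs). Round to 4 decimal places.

1.5039

Var(ȳ_str) = Σ Wₕ²(1−fₕ)sₕ²/nₕ with Wₕ = Nₕ/28973:
  Urban: (17932/28973)²·(1−3835/17932)·52.2/3835 = 0.0040989595
  Suburban: (11041/28973)²·(1−687/11041)·1050/687 = 0.20814319
  → Var(ȳ_str) = 0.21224215.
Var(ȳ_srs) = (1 − 4522/28973)·756.2/4522 = 0.14112673.
deff = 0.21224215 / 0.14112673 = 1.5039.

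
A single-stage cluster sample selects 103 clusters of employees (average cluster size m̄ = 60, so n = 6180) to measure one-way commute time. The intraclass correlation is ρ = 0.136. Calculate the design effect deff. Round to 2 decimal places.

deff = 1 + (60 − 1)·0.136 = 1 + 8.024 = 9.024.

9.02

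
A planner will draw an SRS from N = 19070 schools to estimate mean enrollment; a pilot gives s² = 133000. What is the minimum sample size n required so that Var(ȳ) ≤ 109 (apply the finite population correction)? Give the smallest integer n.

1147

Without fpc, n₀ = s²/D = 133000/109 = 1220.1835.
With fpc, (1 − n/N)·s²/n ≤ D requires n ≥ n₀/(1 + n₀/N) = 1220.1835/(1 + 1220.1835/19070) = 1146.8058.
Rounding up, n = 1147.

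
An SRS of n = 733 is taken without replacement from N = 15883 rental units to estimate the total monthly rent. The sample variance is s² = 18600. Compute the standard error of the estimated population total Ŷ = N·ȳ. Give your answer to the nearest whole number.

Var(Ŷ) = N²·Var(ȳ) = N²·(1 − n/N)·s²/n.
f = 733/15883 = 0.04614997; Var(ȳ) = 0.95385003·18600/733 = 24.204107.
Var(Ŷ) = 15883² · 24.204107 = 6.1059625 × 10^9.
SE(Ŷ) = √(6.1059625 × 10^9) = 78141.

78141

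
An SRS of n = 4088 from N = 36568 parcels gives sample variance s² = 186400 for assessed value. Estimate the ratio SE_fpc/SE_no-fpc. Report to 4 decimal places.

f = n/N = 4088/36568 = 0.11179173.
SE_no-fpc = √(s²/n) = 6.7525454; SE_fpc = √((1−f)s²/n) = 6.363923.
Ratio = √(1−f) = 0.94244802.

0.9424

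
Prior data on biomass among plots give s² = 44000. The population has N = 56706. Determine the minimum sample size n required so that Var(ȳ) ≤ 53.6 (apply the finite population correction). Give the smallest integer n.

Without fpc, n₀ = s²/D = 44000/53.6 = 820.8955.
With fpc, (1 − n/N)·s²/n ≤ D requires n ≥ n₀/(1 + n₀/N) = 820.8955/(1 + 820.8955/56706) = 809.1815.
Rounding up, n = 810.

810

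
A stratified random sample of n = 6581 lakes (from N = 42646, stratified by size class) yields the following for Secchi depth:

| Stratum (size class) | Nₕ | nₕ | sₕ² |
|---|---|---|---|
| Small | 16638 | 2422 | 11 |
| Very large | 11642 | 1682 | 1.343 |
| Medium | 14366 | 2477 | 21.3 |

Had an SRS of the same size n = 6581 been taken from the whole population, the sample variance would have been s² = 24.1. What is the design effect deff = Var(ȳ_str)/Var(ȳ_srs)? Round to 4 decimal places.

0.4679

Var(ȳ_str) = Σ Wₕ²(1−fₕ)sₕ²/nₕ with Wₕ = Nₕ/42646:
  Small: (16638/42646)²·(1−2422/16638)·11/2422 = 5.9066396 × 10^-4
  Very large: (11642/42646)²·(1−1682/11642)·1.343/1682 = 5.0907333 × 10^-5
  Medium: (14366/42646)²·(1−2477/14366)·21.3/2477 = 8.0756629 × 10^-4
  → Var(ȳ_str) = 0.0014491376.
Var(ȳ_srs) = (1 − 6581/42646)·24.1/6581 = 0.00309694.
deff = 0.0014491376 / 0.00309694 = 0.4679.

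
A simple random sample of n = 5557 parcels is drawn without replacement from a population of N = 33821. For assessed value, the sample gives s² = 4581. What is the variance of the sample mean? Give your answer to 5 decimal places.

Under SRS without replacement, Var(ȳ) = (1 − f)·s²/n with f = n/N = 5557/33821 = 0.16430620.
Var(ȳ) = (1 − 0.16430620)·4581/5557 = 0.83569380·0.82436566 = 0.68891727.

0.68892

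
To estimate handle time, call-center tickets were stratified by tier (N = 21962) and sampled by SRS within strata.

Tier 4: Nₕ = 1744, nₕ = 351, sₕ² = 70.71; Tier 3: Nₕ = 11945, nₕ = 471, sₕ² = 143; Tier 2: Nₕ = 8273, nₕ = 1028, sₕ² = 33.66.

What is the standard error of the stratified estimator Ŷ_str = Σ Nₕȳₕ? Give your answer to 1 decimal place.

Var(Ŷ_str) = Σₕ Nₕ²(1 − fₕ)sₕ²/nₕ.
Tier 4: 1744²·(1 − 351/1744)·70.71/351 = 489408.29.
Tier 3: 11945²·(1 − 471/11945)·143/471 = 4.1611764 × 10^7.
Tier 2: 8273²·(1 − 1028/8273)·33.66/1028 = 1.9625576 × 10^6.
Sum = 4.406373 × 10^7.
SE = √(4.406373 × 10^7) = 6638.1.

6638.1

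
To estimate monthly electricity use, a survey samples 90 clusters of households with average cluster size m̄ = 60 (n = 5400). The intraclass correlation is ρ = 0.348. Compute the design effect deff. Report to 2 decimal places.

deff = 1 + (60 − 1)·0.348 = 1 + 20.532 = 21.532.

21.53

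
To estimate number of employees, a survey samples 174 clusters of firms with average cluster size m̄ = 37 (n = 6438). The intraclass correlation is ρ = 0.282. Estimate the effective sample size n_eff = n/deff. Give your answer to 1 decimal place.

577.3

deff = 1 + (37 − 1)·0.282 = 1 + 10.152 = 11.152.
n_eff = 6438 / 11.152 = 577.3.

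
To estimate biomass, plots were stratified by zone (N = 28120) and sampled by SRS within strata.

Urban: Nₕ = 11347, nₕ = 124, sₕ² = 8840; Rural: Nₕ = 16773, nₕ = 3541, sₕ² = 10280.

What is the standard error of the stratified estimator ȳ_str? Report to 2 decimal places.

Var(ȳ_str) = Σₕ Wₕ²(1 − fₕ)sₕ²/nₕ with Wₕ = Nₕ/N, N = 28120.
Urban: Wₕ = 0.40352063; term = 0.40352063²·(1 − 0.01092800)·8840/124 = 11.481271.
Rural: Wₕ = 0.59647937; term = 0.59647937²·(1 − 0.21111310)·10280/3541 = 0.81484085.
Sum = 12.296112.
SE = √(12.296112) = 3.51.

3.51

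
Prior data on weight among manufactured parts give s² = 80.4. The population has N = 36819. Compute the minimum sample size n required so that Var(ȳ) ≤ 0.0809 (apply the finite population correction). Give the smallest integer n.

Without fpc, n₀ = s²/D = 80.4/0.0809 = 993.8195.
With fpc, (1 − n/N)·s²/n ≤ D requires n ≥ n₀/(1 + n₀/N) = 993.8195/(1 + 993.8195/36819) = 967.6993.
Rounding up, n = 968.

968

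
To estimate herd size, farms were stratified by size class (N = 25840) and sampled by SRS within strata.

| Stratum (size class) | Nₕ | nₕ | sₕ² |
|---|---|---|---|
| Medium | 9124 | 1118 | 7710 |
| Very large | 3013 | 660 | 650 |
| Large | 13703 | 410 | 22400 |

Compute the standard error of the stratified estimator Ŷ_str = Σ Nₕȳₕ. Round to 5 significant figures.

Var(Ŷ_str) = Σₕ Nₕ²(1 − fₕ)sₕ²/nₕ.
Medium: 9124²·(1 − 1118/9124)·7710/1118 = 5.0374812 × 10^8.
Very large: 3013²·(1 − 660/3013)·650/660 = 6.982171 × 10^6.
Large: 13703²·(1 − 410/13703)·22400/410 = 9.9518271 × 10^9.
Sum = 1.0462557 × 10^10.
SE = √(1.0462557 × 10^10) = 102290.

102290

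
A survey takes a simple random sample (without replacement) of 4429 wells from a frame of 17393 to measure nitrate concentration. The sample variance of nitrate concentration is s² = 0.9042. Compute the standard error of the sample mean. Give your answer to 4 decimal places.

Under SRS without replacement, Var(ȳ) = (1 − f)·s²/n with f = n/N = 4429/17393 = 0.25464267.
Var(ȳ) = (1 − 0.25464267)·0.9042/4429 = 0.74535733·2.0415444 × 10^-4 = 1.5216801 × 10^-4.
SE(ȳ) = √(1.5216801 × 10^-4) = 0.0123.

0.0123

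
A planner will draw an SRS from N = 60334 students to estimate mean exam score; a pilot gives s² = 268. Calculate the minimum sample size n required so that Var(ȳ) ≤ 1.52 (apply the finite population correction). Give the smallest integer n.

176

Without fpc, n₀ = s²/D = 268/1.52 = 176.3158.
With fpc, (1 − n/N)·s²/n ≤ D requires n ≥ n₀/(1 + n₀/N) = 176.3158/(1 + 176.3158/60334) = 175.8020.
Rounding up, n = 176.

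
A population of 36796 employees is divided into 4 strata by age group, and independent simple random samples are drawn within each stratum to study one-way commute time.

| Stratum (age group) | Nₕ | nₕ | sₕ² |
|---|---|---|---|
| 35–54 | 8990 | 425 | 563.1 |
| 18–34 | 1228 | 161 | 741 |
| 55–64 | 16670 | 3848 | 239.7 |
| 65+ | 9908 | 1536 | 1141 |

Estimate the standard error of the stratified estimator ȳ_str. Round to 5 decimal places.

0.36762

Var(ȳ_str) = Σₕ Wₕ²(1 − fₕ)sₕ²/nₕ with Wₕ = Nₕ/N, N = 36796.
35–54: Wₕ = 0.24432003; term = 0.24432003²·(1 − 0.04727475)·563.1/425 = 0.075349858.
18–34: Wₕ = 0.03337319; term = 0.03337319²·(1 − 0.13110749)·741/161 = 0.0044540378.
55–64: Wₕ = 0.45303837; term = 0.45303837²·(1 − 0.23083383)·239.7/3848 = 0.0098338397.
65+: Wₕ = 0.26926840; term = 0.26926840²·(1 − 0.15502624)·1141/1536 = 0.045510167.
Sum = 0.1351479.
SE = √(0.1351479) = 0.36762.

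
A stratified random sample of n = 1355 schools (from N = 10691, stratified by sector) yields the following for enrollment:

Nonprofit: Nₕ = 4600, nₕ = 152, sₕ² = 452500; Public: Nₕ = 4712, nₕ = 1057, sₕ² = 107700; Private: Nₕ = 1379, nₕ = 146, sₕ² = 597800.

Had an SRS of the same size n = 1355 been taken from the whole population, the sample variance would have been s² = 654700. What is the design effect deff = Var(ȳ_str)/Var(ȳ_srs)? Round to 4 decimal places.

Var(ȳ_str) = Σ Wₕ²(1−fₕ)sₕ²/nₕ with Wₕ = Nₕ/10691:
  Nonprofit: (4600/10691)²·(1−152/4600)·452500/152 = 532.91868
  Public: (4712/10691)²·(1−1057/4712)·107700/1057 = 15.353123
  Private: (1379/10691)²·(1−146/1379)·597800/146 = 60.910721
  → Var(ȳ_str) = 609.18252.
Var(ȳ_srs) = (1 − 1355/10691)·654700/1355 = 421.93501.
deff = 609.18252 / 421.93501 = 1.4438.

1.4438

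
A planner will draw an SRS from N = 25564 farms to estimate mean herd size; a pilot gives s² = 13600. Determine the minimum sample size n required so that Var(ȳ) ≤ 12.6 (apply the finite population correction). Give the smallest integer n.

Without fpc, n₀ = s²/D = 13600/12.6 = 1079.3651.
With fpc, (1 − n/N)·s²/n ≤ D requires n ≥ n₀/(1 + n₀/N) = 1079.3651/(1 + 1079.3651/25564) = 1035.6383.
Rounding up, n = 1036.

1036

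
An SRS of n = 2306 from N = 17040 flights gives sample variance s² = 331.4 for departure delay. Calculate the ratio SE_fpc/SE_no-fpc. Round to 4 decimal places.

0.9299

f = n/N = 2306/17040 = 0.13532864.
SE_no-fpc = √(s²/n) = 0.37909373; SE_fpc = √((1−f)s²/n) = 0.35251057.
Ratio = √(1−f) = 0.92987707.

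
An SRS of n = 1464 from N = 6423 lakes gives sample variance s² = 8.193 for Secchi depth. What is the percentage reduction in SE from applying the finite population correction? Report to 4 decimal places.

12.1325

f = n/N = 1464/6423 = 0.22793087.
SE_no-fpc = √(s²/n) = 0.074808499; SE_fpc = √((1−f)s²/n) = 0.065732331.
Ratio = √(1−f) = 0.87867464. Reduction = 100·(1 − 0.87867464) = 12.1325%.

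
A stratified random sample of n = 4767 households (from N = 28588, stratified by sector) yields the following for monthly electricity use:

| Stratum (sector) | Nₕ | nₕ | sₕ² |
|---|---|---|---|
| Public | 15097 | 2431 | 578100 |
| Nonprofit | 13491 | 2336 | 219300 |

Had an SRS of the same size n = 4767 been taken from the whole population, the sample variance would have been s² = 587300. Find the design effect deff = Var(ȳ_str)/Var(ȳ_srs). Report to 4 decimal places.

Var(ȳ_str) = Σ Wₕ²(1−fₕ)sₕ²/nₕ with Wₕ = Nₕ/28588:
  Public: (15097/28588)²·(1−2431/15097)·578100/2431 = 55.639165
  Nonprofit: (13491/28588)²·(1−2336/13491)·219300/2336 = 17.286695
  → Var(ȳ_str) = 72.92586.
Var(ȳ_srs) = (1 − 4767/28588)·587300/4767 = 102.65759.
deff = 72.92586 / 102.65759 = 0.7104.

0.7104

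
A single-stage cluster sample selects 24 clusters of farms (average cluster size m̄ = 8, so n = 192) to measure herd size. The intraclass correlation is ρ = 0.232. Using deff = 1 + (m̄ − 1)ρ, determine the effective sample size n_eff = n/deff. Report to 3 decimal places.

73.171

deff = 1 + (8 − 1)·0.232 = 1 + 1.624 = 2.624.
n_eff = 192 / 2.624 = 73.171.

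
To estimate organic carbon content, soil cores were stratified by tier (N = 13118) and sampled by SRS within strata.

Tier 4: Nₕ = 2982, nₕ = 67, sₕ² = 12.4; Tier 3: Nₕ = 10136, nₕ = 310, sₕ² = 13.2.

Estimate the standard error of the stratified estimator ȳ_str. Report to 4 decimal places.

Var(ȳ_str) = Σₕ Wₕ²(1 − fₕ)sₕ²/nₕ with Wₕ = Nₕ/N, N = 13118.
Tier 4: Wₕ = 0.22732124; term = 0.22732124²·(1 − 0.02246814)·12.4/67 = 0.0093488422.
Tier 3: Wₕ = 0.77267876; term = 0.77267876²·(1 − 0.03058406)·13.2/310 = 0.024644519.
Sum = 0.033993361.
SE = √(0.033993361) = 0.1844.

0.1844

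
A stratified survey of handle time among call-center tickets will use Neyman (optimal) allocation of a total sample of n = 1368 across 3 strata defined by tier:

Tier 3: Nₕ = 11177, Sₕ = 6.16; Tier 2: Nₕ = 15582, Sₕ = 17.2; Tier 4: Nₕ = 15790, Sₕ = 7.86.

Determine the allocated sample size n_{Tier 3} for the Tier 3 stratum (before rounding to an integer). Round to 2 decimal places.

Neyman allocation: nₕ = n·NₕSₕ / Σⱼ NⱼSⱼ.
Σ NⱼSⱼ = 11177·6.16 + 15582·17.2 + 15790·7.86 = 460970.12.
n_{Tier 3} = 1368·11177·6.16 / 460970.12 = 204.32.

204.32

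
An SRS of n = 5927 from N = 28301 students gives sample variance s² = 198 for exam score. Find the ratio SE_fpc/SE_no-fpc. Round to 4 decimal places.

f = n/N = 5927/28301 = 0.20942723.
SE_no-fpc = √(s²/n) = 0.1827743; SE_fpc = √((1−f)s²/n) = 0.16251223.
Ratio = √(1−f) = 0.88914159.

0.8891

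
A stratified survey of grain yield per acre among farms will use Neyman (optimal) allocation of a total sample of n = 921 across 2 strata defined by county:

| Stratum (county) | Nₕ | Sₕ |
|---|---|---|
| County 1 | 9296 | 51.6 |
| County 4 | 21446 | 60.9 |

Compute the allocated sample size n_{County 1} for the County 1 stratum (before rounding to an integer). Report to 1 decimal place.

247.4

Neyman allocation: nₕ = n·NₕSₕ / Σⱼ NⱼSⱼ.
Σ NⱼSⱼ = 9296·51.6 + 21446·60.9 = 1.785735 × 10^6.
n_{County 1} = 921·9296·51.6 / (1.785735 × 10^6) = 247.4.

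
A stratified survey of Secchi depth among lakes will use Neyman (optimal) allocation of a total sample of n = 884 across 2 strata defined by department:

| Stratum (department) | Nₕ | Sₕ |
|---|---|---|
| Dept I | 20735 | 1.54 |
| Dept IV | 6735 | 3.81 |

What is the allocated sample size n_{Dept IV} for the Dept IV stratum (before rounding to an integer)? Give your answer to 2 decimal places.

Neyman allocation: nₕ = n·NₕSₕ / Σⱼ NⱼSⱼ.
Σ NⱼSⱼ = 20735·1.54 + 6735·3.81 = 57592.25.
n_{Dept IV} = 884·6735·3.81 / 57592.25 = 393.87.

393.87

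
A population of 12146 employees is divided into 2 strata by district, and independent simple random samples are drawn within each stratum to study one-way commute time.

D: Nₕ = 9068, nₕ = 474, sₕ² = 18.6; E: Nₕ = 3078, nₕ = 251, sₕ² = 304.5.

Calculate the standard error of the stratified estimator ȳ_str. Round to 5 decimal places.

Var(ȳ_str) = Σₕ Wₕ²(1 − fₕ)sₕ²/nₕ with Wₕ = Nₕ/N, N = 12146.
D: Wₕ = 0.74658324; term = 0.74658324²·(1 − 0.05227172)·18.6/474 = 0.020728836.
E: Wₕ = 0.25341676; term = 0.25341676²·(1 − 0.08154646)·304.5/251 = 0.071555241.
Sum = 0.092284077.
SE = √(0.092284077) = 0.30378.

0.30378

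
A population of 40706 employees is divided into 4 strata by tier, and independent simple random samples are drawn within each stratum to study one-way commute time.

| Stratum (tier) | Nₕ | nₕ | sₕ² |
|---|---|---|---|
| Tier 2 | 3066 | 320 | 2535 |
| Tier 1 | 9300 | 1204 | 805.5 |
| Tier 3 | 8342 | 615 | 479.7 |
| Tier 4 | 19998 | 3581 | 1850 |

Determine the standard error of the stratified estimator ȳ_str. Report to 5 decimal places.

Var(ȳ_str) = Σₕ Wₕ²(1 − fₕ)sₕ²/nₕ with Wₕ = Nₕ/N, N = 40706.
Tier 2: Wₕ = 0.07532059; term = 0.07532059²·(1 − 0.10437052)·2535/320 = 0.040251662.
Tier 1: Wₕ = 0.22846755; term = 0.22846755²·(1 − 0.12946237)·805.5/1204 = 0.030400145.
Tier 3: Wₕ = 0.20493293; term = 0.20493293²·(1 − 0.07372333)·479.7/615 = 0.030343023.
Tier 4: Wₕ = 0.49127893; term = 0.49127893²·(1 − 0.17906791)·1850/3581 = 0.10236015.
Sum = 0.20335498.
SE = √(0.20335498) = 0.45095.

0.45095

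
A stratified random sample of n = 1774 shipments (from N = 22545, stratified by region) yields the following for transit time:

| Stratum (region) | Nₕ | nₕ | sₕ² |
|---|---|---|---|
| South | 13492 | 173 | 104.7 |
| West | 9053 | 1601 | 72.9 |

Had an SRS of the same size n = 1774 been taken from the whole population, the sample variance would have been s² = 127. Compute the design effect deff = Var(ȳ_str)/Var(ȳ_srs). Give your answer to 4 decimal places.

3.3357

Var(ȳ_str) = Σ Wₕ²(1−fₕ)sₕ²/nₕ with Wₕ = Nₕ/22545:
  South: (13492/22545)²·(1−173/13492)·104.7/173 = 0.21396762
  West: (9053/22545)²·(1−1601/9053)·72.9/1601 = 0.0060436747
  → Var(ȳ_str) = 0.22001129.
Var(ȳ_srs) = (1 − 1774/22545)·127/1774 = 0.06595645.
deff = 0.22001129 / 0.06595645 = 3.3357.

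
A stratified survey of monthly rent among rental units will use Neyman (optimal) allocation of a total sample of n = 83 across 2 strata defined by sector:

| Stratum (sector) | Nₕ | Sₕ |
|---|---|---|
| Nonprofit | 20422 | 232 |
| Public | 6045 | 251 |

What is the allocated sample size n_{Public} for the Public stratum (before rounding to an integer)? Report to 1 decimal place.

20.1

Neyman allocation: nₕ = n·NₕSₕ / Σⱼ NⱼSⱼ.
Σ NⱼSⱼ = 20422·232 + 6045·251 = 6.255199 × 10^6.
n_{Public} = 83·6045·251 / (6.255199 × 10^6) = 20.1.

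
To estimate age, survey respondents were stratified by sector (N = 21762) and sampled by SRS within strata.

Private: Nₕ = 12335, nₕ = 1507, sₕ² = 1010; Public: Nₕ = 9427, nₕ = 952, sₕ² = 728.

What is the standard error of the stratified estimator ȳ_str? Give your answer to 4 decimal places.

0.5639

Var(ȳ_str) = Σₕ Wₕ²(1 − fₕ)sₕ²/nₕ with Wₕ = Nₕ/N, N = 21762.
Private: Wₕ = 0.56681371; term = 0.56681371²·(1 − 0.12217268)·1010/1507 = 0.18901571.
Public: Wₕ = 0.43318629; term = 0.43318629²·(1 − 0.10098653)·728/952 = 0.12900604.
Sum = 0.31802175.
SE = √(0.31802175) = 0.5639.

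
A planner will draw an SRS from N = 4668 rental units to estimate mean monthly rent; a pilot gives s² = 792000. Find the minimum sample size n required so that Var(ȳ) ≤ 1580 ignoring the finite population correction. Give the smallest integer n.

502

Without fpc, n₀ = s²/D = 792000/1580 = 501.2658.
Rounding up, n = 502.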